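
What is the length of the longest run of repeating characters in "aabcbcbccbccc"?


Input: "aabcbcbccbccc"
Scanning for longest run:
  Position 1 ('a'): continues run of 'a', length=2
  Position 2 ('b'): new char, reset run to 1
  Position 3 ('c'): new char, reset run to 1
  Position 4 ('b'): new char, reset run to 1
  Position 5 ('c'): new char, reset run to 1
  Position 6 ('b'): new char, reset run to 1
  Position 7 ('c'): new char, reset run to 1
  Position 8 ('c'): continues run of 'c', length=2
  Position 9 ('b'): new char, reset run to 1
  Position 10 ('c'): new char, reset run to 1
  Position 11 ('c'): continues run of 'c', length=2
  Position 12 ('c'): continues run of 'c', length=3
Longest run: 'c' with length 3

3


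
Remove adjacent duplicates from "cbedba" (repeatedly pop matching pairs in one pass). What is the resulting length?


Input: cbedba
Stack-based adjacent duplicate removal:
  Read 'c': push. Stack: c
  Read 'b': push. Stack: cb
  Read 'e': push. Stack: cbe
  Read 'd': push. Stack: cbed
  Read 'b': push. Stack: cbedb
  Read 'a': push. Stack: cbedba
Final stack: "cbedba" (length 6)

6


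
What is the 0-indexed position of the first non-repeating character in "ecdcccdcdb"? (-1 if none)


Input: ecdcccdcdb
Character frequencies:
  'b': 1
  'c': 5
  'd': 3
  'e': 1
Scanning left to right for freq == 1:
  Position 0 ('e'): unique! => answer = 0

0


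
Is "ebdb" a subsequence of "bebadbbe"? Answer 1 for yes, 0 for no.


Check if "ebdb" is a subsequence of "bebadbbe"
Greedy scan:
  Position 0 ('b'): no match needed
  Position 1 ('e'): matches sub[0] = 'e'
  Position 2 ('b'): matches sub[1] = 'b'
  Position 3 ('a'): no match needed
  Position 4 ('d'): matches sub[2] = 'd'
  Position 5 ('b'): matches sub[3] = 'b'
  Position 6 ('b'): no match needed
  Position 7 ('e'): no match needed
All 4 characters matched => is a subsequence

1


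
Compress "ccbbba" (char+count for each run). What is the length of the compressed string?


Input: ccbbba
Runs:
  'c' x 2 => "c2"
  'b' x 3 => "b3"
  'a' x 1 => "a1"
Compressed: "c2b3a1"
Compressed length: 6

6


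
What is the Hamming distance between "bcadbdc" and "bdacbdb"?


Comparing "bcadbdc" and "bdacbdb" position by position:
  Position 0: 'b' vs 'b' => same
  Position 1: 'c' vs 'd' => differ
  Position 2: 'a' vs 'a' => same
  Position 3: 'd' vs 'c' => differ
  Position 4: 'b' vs 'b' => same
  Position 5: 'd' vs 'd' => same
  Position 6: 'c' vs 'b' => differ
Total differences (Hamming distance): 3

3


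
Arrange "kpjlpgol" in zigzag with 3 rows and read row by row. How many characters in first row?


Zigzag "kpjlpgol" into 3 rows:
Placing characters:
  'k' => row 0
  'p' => row 1
  'j' => row 2
  'l' => row 1
  'p' => row 0
  'g' => row 1
  'o' => row 2
  'l' => row 1
Rows:
  Row 0: "kp"
  Row 1: "plgl"
  Row 2: "jo"
First row length: 2

2


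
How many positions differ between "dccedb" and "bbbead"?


Comparing "dccedb" and "bbbead" position by position:
  Position 0: 'd' vs 'b' => DIFFER
  Position 1: 'c' vs 'b' => DIFFER
  Position 2: 'c' vs 'b' => DIFFER
  Position 3: 'e' vs 'e' => same
  Position 4: 'd' vs 'a' => DIFFER
  Position 5: 'b' vs 'd' => DIFFER
Positions that differ: 5

5


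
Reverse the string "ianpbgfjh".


Input: ianpbgfjh
Reading characters right to left:
  Position 8: 'h'
  Position 7: 'j'
  Position 6: 'f'
  Position 5: 'g'
  Position 4: 'b'
  Position 3: 'p'
  Position 2: 'n'
  Position 1: 'a'
  Position 0: 'i'
Reversed: hjfgbpnai

hjfgbpnai


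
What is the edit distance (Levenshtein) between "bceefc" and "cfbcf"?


Computing edit distance: "bceefc" -> "cfbcf"
DP table:
           c    f    b    c    f
      0    1    2    3    4    5
  b   1    1    2    2    3    4
  c   2    1    2    3    2    3
  e   3    2    2    3    3    3
  e   4    3    3    3    4    4
  f   5    4    3    4    4    4
  c   6    5    4    4    4    5
Edit distance = dp[6][5] = 5

5


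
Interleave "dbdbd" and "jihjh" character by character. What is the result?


Interleaving "dbdbd" and "jihjh":
  Position 0: 'd' from first, 'j' from second => "dj"
  Position 1: 'b' from first, 'i' from second => "bi"
  Position 2: 'd' from first, 'h' from second => "dh"
  Position 3: 'b' from first, 'j' from second => "bj"
  Position 4: 'd' from first, 'h' from second => "dh"
Result: djbidhbjdh

djbidhbjdh


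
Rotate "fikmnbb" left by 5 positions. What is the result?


Input: "fikmnbb", rotate left by 5
First 5 characters: "fikmn"
Remaining characters: "bb"
Concatenate remaining + first: "bb" + "fikmn" = "bbfikmn"

bbfikmn


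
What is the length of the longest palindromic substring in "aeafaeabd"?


Input: "aeafaeabd"
Checking substrings for palindromes:
  [0:7] "aeafaea" (len 7) => palindrome
  [1:6] "eafae" (len 5) => palindrome
  [0:3] "aea" (len 3) => palindrome
  [2:5] "afa" (len 3) => palindrome
  [4:7] "aea" (len 3) => palindrome
Longest palindromic substring: "aeafaea" with length 7

7


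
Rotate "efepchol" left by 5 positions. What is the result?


Input: "efepchol", rotate left by 5
First 5 characters: "efepc"
Remaining characters: "hol"
Concatenate remaining + first: "hol" + "efepc" = "holefepc"

holefepc


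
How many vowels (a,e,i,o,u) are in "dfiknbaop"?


Input: dfiknbaop
Checking each character:
  'd' at position 0: consonant
  'f' at position 1: consonant
  'i' at position 2: vowel (running total: 1)
  'k' at position 3: consonant
  'n' at position 4: consonant
  'b' at position 5: consonant
  'a' at position 6: vowel (running total: 2)
  'o' at position 7: vowel (running total: 3)
  'p' at position 8: consonant
Total vowels: 3

3


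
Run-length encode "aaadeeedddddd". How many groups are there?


Input: aaadeeedddddd
Scanning for consecutive runs:
  Group 1: 'a' x 3 (positions 0-2)
  Group 2: 'd' x 1 (positions 3-3)
  Group 3: 'e' x 3 (positions 4-6)
  Group 4: 'd' x 6 (positions 7-12)
Total groups: 4

4


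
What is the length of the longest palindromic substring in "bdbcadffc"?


Input: "bdbcadffc"
Checking substrings for palindromes:
  [0:3] "bdb" (len 3) => palindrome
  [6:8] "ff" (len 2) => palindrome
Longest palindromic substring: "bdb" with length 3

3


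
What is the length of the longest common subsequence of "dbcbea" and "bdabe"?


LCS of "dbcbea" and "bdabe"
DP table:
           b    d    a    b    e
      0    0    0    0    0    0
  d   0    0    1    1    1    1
  b   0    1    1    1    2    2
  c   0    1    1    1    2    2
  b   0    1    1    1    2    2
  e   0    1    1    1    2    3
  a   0    1    1    2    2    3
LCS length = dp[6][5] = 3

3


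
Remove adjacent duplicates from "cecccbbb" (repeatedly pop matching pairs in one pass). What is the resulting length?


Input: cecccbbb
Stack-based adjacent duplicate removal:
  Read 'c': push. Stack: c
  Read 'e': push. Stack: ce
  Read 'c': push. Stack: cec
  Read 'c': matches stack top 'c' => pop. Stack: ce
  Read 'c': push. Stack: cec
  Read 'b': push. Stack: cecb
  Read 'b': matches stack top 'b' => pop. Stack: cec
  Read 'b': push. Stack: cecb
Final stack: "cecb" (length 4)

4


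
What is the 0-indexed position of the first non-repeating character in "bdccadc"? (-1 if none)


Input: bdccadc
Character frequencies:
  'a': 1
  'b': 1
  'c': 3
  'd': 2
Scanning left to right for freq == 1:
  Position 0 ('b'): unique! => answer = 0

0


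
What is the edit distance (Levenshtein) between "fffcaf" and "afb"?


Computing edit distance: "fffcaf" -> "afb"
DP table:
           a    f    b
      0    1    2    3
  f   1    1    1    2
  f   2    2    1    2
  f   3    3    2    2
  c   4    4    3    3
  a   5    4    4    4
  f   6    5    4    5
Edit distance = dp[6][3] = 5

5


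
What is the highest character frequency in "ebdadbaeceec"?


Input: ebdadbaeceec
Character counts:
  'a': 2
  'b': 2
  'c': 2
  'd': 2
  'e': 4
Maximum frequency: 4

4


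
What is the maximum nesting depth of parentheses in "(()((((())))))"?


Input: "(()((((())))))"
Tracking depth:
  Position 0 '(': depth becomes 1
  Position 1 '(': depth becomes 2
  Position 2 ')': depth becomes 1
  Position 3 '(': depth becomes 2
  Position 4 '(': depth becomes 3
  Position 5 '(': depth becomes 4
  Position 6 '(': depth becomes 5
  Position 7 '(': depth becomes 6
  Position 8 ')': depth becomes 5
  Position 9 ')': depth becomes 4
  Position 10 ')': depth becomes 3
  Position 11 ')': depth becomes 2
  Position 12 ')': depth becomes 1
  Position 13 ')': depth becomes 0
Maximum depth reached: 6

6


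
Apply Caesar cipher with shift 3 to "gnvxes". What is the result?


Caesar cipher: shift "gnvxes" by 3
  'g' (pos 6) + 3 = pos 9 = 'j'
  'n' (pos 13) + 3 = pos 16 = 'q'
  'v' (pos 21) + 3 = pos 24 = 'y'
  'x' (pos 23) + 3 = pos 0 = 'a'
  'e' (pos 4) + 3 = pos 7 = 'h'
  's' (pos 18) + 3 = pos 21 = 'v'
Result: jqyahv

jqyahv


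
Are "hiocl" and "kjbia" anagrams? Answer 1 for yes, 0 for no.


Strings: "hiocl", "kjbia"
Sorted first:  chilo
Sorted second: abijk
Differ at position 0: 'c' vs 'a' => not anagrams

0


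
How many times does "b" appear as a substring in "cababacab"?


Searching for "b" in "cababacab"
Scanning each position:
  Position 0: "c" => no
  Position 1: "a" => no
  Position 2: "b" => MATCH
  Position 3: "a" => no
  Position 4: "b" => MATCH
  Position 5: "a" => no
  Position 6: "c" => no
  Position 7: "a" => no
  Position 8: "b" => MATCH
Total occurrences: 3

3


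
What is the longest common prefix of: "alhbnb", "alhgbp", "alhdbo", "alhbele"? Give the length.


Words: alhbnb, alhgbp, alhdbo, alhbele
  Position 0: all 'a' => match
  Position 1: all 'l' => match
  Position 2: all 'h' => match
  Position 3: ('b', 'g', 'd', 'b') => mismatch, stop
LCP = "alh" (length 3)

3


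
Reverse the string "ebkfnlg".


Input: ebkfnlg
Reading characters right to left:
  Position 6: 'g'
  Position 5: 'l'
  Position 4: 'n'
  Position 3: 'f'
  Position 2: 'k'
  Position 1: 'b'
  Position 0: 'e'
Reversed: glnfkbe

glnfkbe


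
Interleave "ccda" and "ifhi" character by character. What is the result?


Interleaving "ccda" and "ifhi":
  Position 0: 'c' from first, 'i' from second => "ci"
  Position 1: 'c' from first, 'f' from second => "cf"
  Position 2: 'd' from first, 'h' from second => "dh"
  Position 3: 'a' from first, 'i' from second => "ai"
Result: cicfdhai

cicfdhai


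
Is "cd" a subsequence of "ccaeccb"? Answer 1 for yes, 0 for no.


Check if "cd" is a subsequence of "ccaeccb"
Greedy scan:
  Position 0 ('c'): matches sub[0] = 'c'
  Position 1 ('c'): no match needed
  Position 2 ('a'): no match needed
  Position 3 ('e'): no match needed
  Position 4 ('c'): no match needed
  Position 5 ('c'): no match needed
  Position 6 ('b'): no match needed
Only matched 1/2 characters => not a subsequence

0


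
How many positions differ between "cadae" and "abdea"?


Comparing "cadae" and "abdea" position by position:
  Position 0: 'c' vs 'a' => DIFFER
  Position 1: 'a' vs 'b' => DIFFER
  Position 2: 'd' vs 'd' => same
  Position 3: 'a' vs 'e' => DIFFER
  Position 4: 'e' vs 'a' => DIFFER
Positions that differ: 4

4


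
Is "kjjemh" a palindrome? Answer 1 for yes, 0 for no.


Input: kjjemh
Reversed: hmejjk
  Compare pos 0 ('k') with pos 5 ('h'): MISMATCH
  Compare pos 1 ('j') with pos 4 ('m'): MISMATCH
  Compare pos 2 ('j') with pos 3 ('e'): MISMATCH
Result: not a palindrome

0


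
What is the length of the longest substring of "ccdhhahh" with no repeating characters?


Input: "ccdhhahh"
Sliding window (track last position of each char):
  Position 0 ('c'): window [0,0] length 1 -- new best
  Position 1 ('c'): repeat (last at 0), move window start to 1
  Position 1 ('c'): window [1,1] length 1
  Position 2 ('d'): window [1,2] length 2 -- new best
  Position 3 ('h'): window [1,3] length 3 -- new best
  Position 4 ('h'): repeat (last at 3), move window start to 4
  Position 4 ('h'): window [4,4] length 1
  Position 5 ('a'): window [4,5] length 2
  Position 6 ('h'): repeat (last at 4), move window start to 5
  Position 6 ('h'): window [5,6] length 2
  Position 7 ('h'): repeat (last at 6), move window start to 7
  Position 7 ('h'): window [7,7] length 1
Longest substring with no repeats: "cdh" with length 3

3


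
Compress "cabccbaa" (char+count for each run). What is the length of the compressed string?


Input: cabccbaa
Runs:
  'c' x 1 => "c1"
  'a' x 1 => "a1"
  'b' x 1 => "b1"
  'c' x 2 => "c2"
  'b' x 1 => "b1"
  'a' x 2 => "a2"
Compressed: "c1a1b1c2b1a2"
Compressed length: 12

12


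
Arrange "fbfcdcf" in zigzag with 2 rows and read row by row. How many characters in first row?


Zigzag "fbfcdcf" into 2 rows:
Placing characters:
  'f' => row 0
  'b' => row 1
  'f' => row 0
  'c' => row 1
  'd' => row 0
  'c' => row 1
  'f' => row 0
Rows:
  Row 0: "ffdf"
  Row 1: "bcc"
First row length: 4

4


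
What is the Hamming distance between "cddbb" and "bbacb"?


Comparing "cddbb" and "bbacb" position by position:
  Position 0: 'c' vs 'b' => differ
  Position 1: 'd' vs 'b' => differ
  Position 2: 'd' vs 'a' => differ
  Position 3: 'b' vs 'c' => differ
  Position 4: 'b' vs 'b' => same
Total differences (Hamming distance): 4

4


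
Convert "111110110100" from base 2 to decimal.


Input: "111110110100" in base 2
Positional expansion:
  Digit '1' (value 1) x 2^11 = 2048
  Digit '1' (value 1) x 2^10 = 1024
  Digit '1' (value 1) x 2^9 = 512
  Digit '1' (value 1) x 2^8 = 256
  Digit '1' (value 1) x 2^7 = 128
  Digit '0' (value 0) x 2^6 = 0
  Digit '1' (value 1) x 2^5 = 32
  Digit '1' (value 1) x 2^4 = 16
  Digit '0' (value 0) x 2^3 = 0
  Digit '1' (value 1) x 2^2 = 4
  Digit '0' (value 0) x 2^1 = 0
  Digit '0' (value 0) x 2^0 = 0
Sum = 4020

4020


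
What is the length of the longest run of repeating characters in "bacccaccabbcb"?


Input: "bacccaccabbcb"
Scanning for longest run:
  Position 1 ('a'): new char, reset run to 1
  Position 2 ('c'): new char, reset run to 1
  Position 3 ('c'): continues run of 'c', length=2
  Position 4 ('c'): continues run of 'c', length=3
  Position 5 ('a'): new char, reset run to 1
  Position 6 ('c'): new char, reset run to 1
  Position 7 ('c'): continues run of 'c', length=2
  Position 8 ('a'): new char, reset run to 1
  Position 9 ('b'): new char, reset run to 1
  Position 10 ('b'): continues run of 'b', length=2
  Position 11 ('c'): new char, reset run to 1
  Position 12 ('b'): new char, reset run to 1
Longest run: 'c' with length 3

3


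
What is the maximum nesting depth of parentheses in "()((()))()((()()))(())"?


Input: "()((()))()((()()))(())"
Tracking depth:
  Position 0 '(': depth becomes 1
  Position 1 ')': depth becomes 0
  Position 2 '(': depth becomes 1
  Position 3 '(': depth becomes 2
  Position 4 '(': depth becomes 3
  Position 5 ')': depth becomes 2
  Position 6 ')': depth becomes 1
  Position 7 ')': depth becomes 0
  Position 8 '(': depth becomes 1
  Position 9 ')': depth becomes 0
  Position 10 '(': depth becomes 1
  Position 11 '(': depth becomes 2
  Position 12 '(': depth becomes 3
  Position 13 ')': depth becomes 2
  Position 14 '(': depth becomes 3
  Position 15 ')': depth becomes 2
  Position 16 ')': depth becomes 1
  Position 17 ')': depth becomes 0
  Position 18 '(': depth becomes 1
  Position 19 '(': depth becomes 2
  Position 20 ')': depth becomes 1
  Position 21 ')': depth becomes 0
Maximum depth reached: 3

3


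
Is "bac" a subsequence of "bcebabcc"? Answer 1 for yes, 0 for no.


Check if "bac" is a subsequence of "bcebabcc"
Greedy scan:
  Position 0 ('b'): matches sub[0] = 'b'
  Position 1 ('c'): no match needed
  Position 2 ('e'): no match needed
  Position 3 ('b'): no match needed
  Position 4 ('a'): matches sub[1] = 'a'
  Position 5 ('b'): no match needed
  Position 6 ('c'): matches sub[2] = 'c'
  Position 7 ('c'): no match needed
All 3 characters matched => is a subsequence

1


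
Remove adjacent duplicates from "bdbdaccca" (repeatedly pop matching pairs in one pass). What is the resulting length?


Input: bdbdaccca
Stack-based adjacent duplicate removal:
  Read 'b': push. Stack: b
  Read 'd': push. Stack: bd
  Read 'b': push. Stack: bdb
  Read 'd': push. Stack: bdbd
  Read 'a': push. Stack: bdbda
  Read 'c': push. Stack: bdbdac
  Read 'c': matches stack top 'c' => pop. Stack: bdbda
  Read 'c': push. Stack: bdbdac
  Read 'a': push. Stack: bdbdaca
Final stack: "bdbdaca" (length 7)

7


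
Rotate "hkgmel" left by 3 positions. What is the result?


Input: "hkgmel", rotate left by 3
First 3 characters: "hkg"
Remaining characters: "mel"
Concatenate remaining + first: "mel" + "hkg" = "melhkg"

melhkg


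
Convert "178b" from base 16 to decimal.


Input: "178b" in base 16
Positional expansion:
  Digit '1' (value 1) x 16^3 = 4096
  Digit '7' (value 7) x 16^2 = 1792
  Digit '8' (value 8) x 16^1 = 128
  Digit 'b' (value 11) x 16^0 = 11
Sum = 6027

6027


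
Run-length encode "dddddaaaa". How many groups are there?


Input: dddddaaaa
Scanning for consecutive runs:
  Group 1: 'd' x 5 (positions 0-4)
  Group 2: 'a' x 4 (positions 5-8)
Total groups: 2

2


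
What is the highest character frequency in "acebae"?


Input: acebae
Character counts:
  'a': 2
  'b': 1
  'c': 1
  'e': 2
Maximum frequency: 2

2


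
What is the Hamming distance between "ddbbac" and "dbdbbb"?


Comparing "ddbbac" and "dbdbbb" position by position:
  Position 0: 'd' vs 'd' => same
  Position 1: 'd' vs 'b' => differ
  Position 2: 'b' vs 'd' => differ
  Position 3: 'b' vs 'b' => same
  Position 4: 'a' vs 'b' => differ
  Position 5: 'c' vs 'b' => differ
Total differences (Hamming distance): 4

4


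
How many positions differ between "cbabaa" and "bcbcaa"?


Comparing "cbabaa" and "bcbcaa" position by position:
  Position 0: 'c' vs 'b' => DIFFER
  Position 1: 'b' vs 'c' => DIFFER
  Position 2: 'a' vs 'b' => DIFFER
  Position 3: 'b' vs 'c' => DIFFER
  Position 4: 'a' vs 'a' => same
  Position 5: 'a' vs 'a' => same
Positions that differ: 4

4


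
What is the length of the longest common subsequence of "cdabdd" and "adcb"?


LCS of "cdabdd" and "adcb"
DP table:
           a    d    c    b
      0    0    0    0    0
  c   0    0    0    1    1
  d   0    0    1    1    1
  a   0    1    1    1    1
  b   0    1    1    1    2
  d   0    1    2    2    2
  d   0    1    2    2    2
LCS length = dp[6][4] = 2

2


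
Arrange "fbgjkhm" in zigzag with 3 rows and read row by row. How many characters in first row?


Zigzag "fbgjkhm" into 3 rows:
Placing characters:
  'f' => row 0
  'b' => row 1
  'g' => row 2
  'j' => row 1
  'k' => row 0
  'h' => row 1
  'm' => row 2
Rows:
  Row 0: "fk"
  Row 1: "bjh"
  Row 2: "gm"
First row length: 2

2


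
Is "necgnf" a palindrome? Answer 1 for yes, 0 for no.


Input: necgnf
Reversed: fngcen
  Compare pos 0 ('n') with pos 5 ('f'): MISMATCH
  Compare pos 1 ('e') with pos 4 ('n'): MISMATCH
  Compare pos 2 ('c') with pos 3 ('g'): MISMATCH
Result: not a palindrome

0


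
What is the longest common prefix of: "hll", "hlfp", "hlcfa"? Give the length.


Words: hll, hlfp, hlcfa
  Position 0: all 'h' => match
  Position 1: all 'l' => match
  Position 2: ('l', 'f', 'c') => mismatch, stop
LCP = "hl" (length 2)

2


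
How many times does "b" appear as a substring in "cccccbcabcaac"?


Searching for "b" in "cccccbcabcaac"
Scanning each position:
  Position 0: "c" => no
  Position 1: "c" => no
  Position 2: "c" => no
  Position 3: "c" => no
  Position 4: "c" => no
  Position 5: "b" => MATCH
  Position 6: "c" => no
  Position 7: "a" => no
  Position 8: "b" => MATCH
  Position 9: "c" => no
  Position 10: "a" => no
  Position 11: "a" => no
  Position 12: "c" => no
Total occurrences: 2

2


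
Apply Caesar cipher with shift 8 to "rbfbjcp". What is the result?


Caesar cipher: shift "rbfbjcp" by 8
  'r' (pos 17) + 8 = pos 25 = 'z'
  'b' (pos 1) + 8 = pos 9 = 'j'
  'f' (pos 5) + 8 = pos 13 = 'n'
  'b' (pos 1) + 8 = pos 9 = 'j'
  'j' (pos 9) + 8 = pos 17 = 'r'
  'c' (pos 2) + 8 = pos 10 = 'k'
  'p' (pos 15) + 8 = pos 23 = 'x'
Result: zjnjrkx

zjnjrkx


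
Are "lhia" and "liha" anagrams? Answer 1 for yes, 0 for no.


Strings: "lhia", "liha"
Sorted first:  ahil
Sorted second: ahil
Sorted forms match => anagrams

1


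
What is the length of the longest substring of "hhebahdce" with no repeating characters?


Input: "hhebahdce"
Sliding window (track last position of each char):
  Position 0 ('h'): window [0,0] length 1 -- new best
  Position 1 ('h'): repeat (last at 0), move window start to 1
  Position 1 ('h'): window [1,1] length 1
  Position 2 ('e'): window [1,2] length 2 -- new best
  Position 3 ('b'): window [1,3] length 3 -- new best
  Position 4 ('a'): window [1,4] length 4 -- new best
  Position 5 ('h'): repeat (last at 1), move window start to 2
  Position 5 ('h'): window [2,5] length 4
  Position 6 ('d'): window [2,6] length 5 -- new best
  Position 7 ('c'): window [2,7] length 6 -- new best
  Position 8 ('e'): repeat (last at 2), move window start to 3
  Position 8 ('e'): window [3,8] length 6
Longest substring with no repeats: "ebahdc" with length 6

6


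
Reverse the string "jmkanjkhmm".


Input: jmkanjkhmm
Reading characters right to left:
  Position 9: 'm'
  Position 8: 'm'
  Position 7: 'h'
  Position 6: 'k'
  Position 5: 'j'
  Position 4: 'n'
  Position 3: 'a'
  Position 2: 'k'
  Position 1: 'm'
  Position 0: 'j'
Reversed: mmhkjnakmj

mmhkjnakmj


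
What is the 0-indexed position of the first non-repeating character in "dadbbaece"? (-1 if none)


Input: dadbbaece
Character frequencies:
  'a': 2
  'b': 2
  'c': 1
  'd': 2
  'e': 2
Scanning left to right for freq == 1:
  Position 0 ('d'): freq=2, skip
  Position 1 ('a'): freq=2, skip
  Position 2 ('d'): freq=2, skip
  Position 3 ('b'): freq=2, skip
  Position 4 ('b'): freq=2, skip
  Position 5 ('a'): freq=2, skip
  Position 6 ('e'): freq=2, skip
  Position 7 ('c'): unique! => answer = 7

7


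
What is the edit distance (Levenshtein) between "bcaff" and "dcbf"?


Computing edit distance: "bcaff" -> "dcbf"
DP table:
           d    c    b    f
      0    1    2    3    4
  b   1    1    2    2    3
  c   2    2    1    2    3
  a   3    3    2    2    3
  f   4    4    3    3    2
  f   5    5    4    4    3
Edit distance = dp[5][4] = 3

3


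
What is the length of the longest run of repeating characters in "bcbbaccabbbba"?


Input: "bcbbaccabbbba"
Scanning for longest run:
  Position 1 ('c'): new char, reset run to 1
  Position 2 ('b'): new char, reset run to 1
  Position 3 ('b'): continues run of 'b', length=2
  Position 4 ('a'): new char, reset run to 1
  Position 5 ('c'): new char, reset run to 1
  Position 6 ('c'): continues run of 'c', length=2
  Position 7 ('a'): new char, reset run to 1
  Position 8 ('b'): new char, reset run to 1
  Position 9 ('b'): continues run of 'b', length=2
  Position 10 ('b'): continues run of 'b', length=3
  Position 11 ('b'): continues run of 'b', length=4
  Position 12 ('a'): new char, reset run to 1
Longest run: 'b' with length 4

4


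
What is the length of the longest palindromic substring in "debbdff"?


Input: "debbdff"
Checking substrings for palindromes:
  [2:4] "bb" (len 2) => palindrome
  [5:7] "ff" (len 2) => palindrome
Longest palindromic substring: "bb" with length 2

2


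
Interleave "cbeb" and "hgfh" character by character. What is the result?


Interleaving "cbeb" and "hgfh":
  Position 0: 'c' from first, 'h' from second => "ch"
  Position 1: 'b' from first, 'g' from second => "bg"
  Position 2: 'e' from first, 'f' from second => "ef"
  Position 3: 'b' from first, 'h' from second => "bh"
Result: chbgefbh

chbgefbh


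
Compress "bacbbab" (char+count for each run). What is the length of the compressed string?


Input: bacbbab
Runs:
  'b' x 1 => "b1"
  'a' x 1 => "a1"
  'c' x 1 => "c1"
  'b' x 2 => "b2"
  'a' x 1 => "a1"
  'b' x 1 => "b1"
Compressed: "b1a1c1b2a1b1"
Compressed length: 12

12


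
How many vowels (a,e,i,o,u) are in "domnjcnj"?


Input: domnjcnj
Checking each character:
  'd' at position 0: consonant
  'o' at position 1: vowel (running total: 1)
  'm' at position 2: consonant
  'n' at position 3: consonant
  'j' at position 4: consonant
  'c' at position 5: consonant
  'n' at position 6: consonant
  'j' at position 7: consonant
Total vowels: 1

1


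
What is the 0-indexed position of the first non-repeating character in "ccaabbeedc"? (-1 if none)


Input: ccaabbeedc
Character frequencies:
  'a': 2
  'b': 2
  'c': 3
  'd': 1
  'e': 2
Scanning left to right for freq == 1:
  Position 0 ('c'): freq=3, skip
  Position 1 ('c'): freq=3, skip
  Position 2 ('a'): freq=2, skip
  Position 3 ('a'): freq=2, skip
  Position 4 ('b'): freq=2, skip
  Position 5 ('b'): freq=2, skip
  Position 6 ('e'): freq=2, skip
  Position 7 ('e'): freq=2, skip
  Position 8 ('d'): unique! => answer = 8

8


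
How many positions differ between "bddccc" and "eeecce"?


Comparing "bddccc" and "eeecce" position by position:
  Position 0: 'b' vs 'e' => DIFFER
  Position 1: 'd' vs 'e' => DIFFER
  Position 2: 'd' vs 'e' => DIFFER
  Position 3: 'c' vs 'c' => same
  Position 4: 'c' vs 'c' => same
  Position 5: 'c' vs 'e' => DIFFER
Positions that differ: 4

4


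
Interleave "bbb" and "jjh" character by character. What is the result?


Interleaving "bbb" and "jjh":
  Position 0: 'b' from first, 'j' from second => "bj"
  Position 1: 'b' from first, 'j' from second => "bj"
  Position 2: 'b' from first, 'h' from second => "bh"
Result: bjbjbh

bjbjbh


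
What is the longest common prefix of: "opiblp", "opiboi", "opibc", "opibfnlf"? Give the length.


Words: opiblp, opiboi, opibc, opibfnlf
  Position 0: all 'o' => match
  Position 1: all 'p' => match
  Position 2: all 'i' => match
  Position 3: all 'b' => match
  Position 4: ('l', 'o', 'c', 'f') => mismatch, stop
LCP = "opib" (length 4)

4


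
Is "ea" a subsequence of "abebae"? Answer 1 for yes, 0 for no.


Check if "ea" is a subsequence of "abebae"
Greedy scan:
  Position 0 ('a'): no match needed
  Position 1 ('b'): no match needed
  Position 2 ('e'): matches sub[0] = 'e'
  Position 3 ('b'): no match needed
  Position 4 ('a'): matches sub[1] = 'a'
  Position 5 ('e'): no match needed
All 2 characters matched => is a subsequence

1


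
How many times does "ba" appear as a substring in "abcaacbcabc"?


Searching for "ba" in "abcaacbcabc"
Scanning each position:
  Position 0: "ab" => no
  Position 1: "bc" => no
  Position 2: "ca" => no
  Position 3: "aa" => no
  Position 4: "ac" => no
  Position 5: "cb" => no
  Position 6: "bc" => no
  Position 7: "ca" => no
  Position 8: "ab" => no
  Position 9: "bc" => no
Total occurrences: 0

0


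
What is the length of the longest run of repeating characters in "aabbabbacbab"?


Input: "aabbabbacbab"
Scanning for longest run:
  Position 1 ('a'): continues run of 'a', length=2
  Position 2 ('b'): new char, reset run to 1
  Position 3 ('b'): continues run of 'b', length=2
  Position 4 ('a'): new char, reset run to 1
  Position 5 ('b'): new char, reset run to 1
  Position 6 ('b'): continues run of 'b', length=2
  Position 7 ('a'): new char, reset run to 1
  Position 8 ('c'): new char, reset run to 1
  Position 9 ('b'): new char, reset run to 1
  Position 10 ('a'): new char, reset run to 1
  Position 11 ('b'): new char, reset run to 1
Longest run: 'a' with length 2

2


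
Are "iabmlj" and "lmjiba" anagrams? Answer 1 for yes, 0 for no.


Strings: "iabmlj", "lmjiba"
Sorted first:  abijlm
Sorted second: abijlm
Sorted forms match => anagrams

1


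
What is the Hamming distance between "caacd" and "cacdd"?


Comparing "caacd" and "cacdd" position by position:
  Position 0: 'c' vs 'c' => same
  Position 1: 'a' vs 'a' => same
  Position 2: 'a' vs 'c' => differ
  Position 3: 'c' vs 'd' => differ
  Position 4: 'd' vs 'd' => same
Total differences (Hamming distance): 2

2


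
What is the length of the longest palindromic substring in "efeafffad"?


Input: "efeafffad"
Checking substrings for palindromes:
  [3:8] "afffa" (len 5) => palindrome
  [0:3] "efe" (len 3) => palindrome
  [4:7] "fff" (len 3) => palindrome
  [4:6] "ff" (len 2) => palindrome
  [5:7] "ff" (len 2) => palindrome
Longest palindromic substring: "afffa" with length 5

5


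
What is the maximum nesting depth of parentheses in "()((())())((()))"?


Input: "()((())())((()))"
Tracking depth:
  Position 0 '(': depth becomes 1
  Position 1 ')': depth becomes 0
  Position 2 '(': depth becomes 1
  Position 3 '(': depth becomes 2
  Position 4 '(': depth becomes 3
  Position 5 ')': depth becomes 2
  Position 6 ')': depth becomes 1
  Position 7 '(': depth becomes 2
  Position 8 ')': depth becomes 1
  Position 9 ')': depth becomes 0
  Position 10 '(': depth becomes 1
  Position 11 '(': depth becomes 2
  Position 12 '(': depth becomes 3
  Position 13 ')': depth becomes 2
  Position 14 ')': depth becomes 1
  Position 15 ')': depth becomes 0
Maximum depth reached: 3

3


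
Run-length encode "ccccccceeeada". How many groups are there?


Input: ccccccceeeada
Scanning for consecutive runs:
  Group 1: 'c' x 7 (positions 0-6)
  Group 2: 'e' x 3 (positions 7-9)
  Group 3: 'a' x 1 (positions 10-10)
  Group 4: 'd' x 1 (positions 11-11)
  Group 5: 'a' x 1 (positions 12-12)
Total groups: 5

5


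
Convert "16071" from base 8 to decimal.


Input: "16071" in base 8
Positional expansion:
  Digit '1' (value 1) x 8^4 = 4096
  Digit '6' (value 6) x 8^3 = 3072
  Digit '0' (value 0) x 8^2 = 0
  Digit '7' (value 7) x 8^1 = 56
  Digit '1' (value 1) x 8^0 = 1
Sum = 7225

7225


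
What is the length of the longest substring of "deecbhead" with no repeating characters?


Input: "deecbhead"
Sliding window (track last position of each char):
  Position 0 ('d'): window [0,0] length 1 -- new best
  Position 1 ('e'): window [0,1] length 2 -- new best
  Position 2 ('e'): repeat (last at 1), move window start to 2
  Position 2 ('e'): window [2,2] length 1
  Position 3 ('c'): window [2,3] length 2
  Position 4 ('b'): window [2,4] length 3 -- new best
  Position 5 ('h'): window [2,5] length 4 -- new best
  Position 6 ('e'): repeat (last at 2), move window start to 3
  Position 6 ('e'): window [3,6] length 4
  Position 7 ('a'): window [3,7] length 5 -- new best
  Position 8 ('d'): window [3,8] length 6 -- new best
Longest substring with no repeats: "cbhead" with length 6

6


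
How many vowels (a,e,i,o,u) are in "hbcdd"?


Input: hbcdd
Checking each character:
  'h' at position 0: consonant
  'b' at position 1: consonant
  'c' at position 2: consonant
  'd' at position 3: consonant
  'd' at position 4: consonant
Total vowels: 0

0


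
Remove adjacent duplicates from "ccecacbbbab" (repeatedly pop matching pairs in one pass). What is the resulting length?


Input: ccecacbbbab
Stack-based adjacent duplicate removal:
  Read 'c': push. Stack: c
  Read 'c': matches stack top 'c' => pop. Stack: (empty)
  Read 'e': push. Stack: e
  Read 'c': push. Stack: ec
  Read 'a': push. Stack: eca
  Read 'c': push. Stack: ecac
  Read 'b': push. Stack: ecacb
  Read 'b': matches stack top 'b' => pop. Stack: ecac
  Read 'b': push. Stack: ecacb
  Read 'a': push. Stack: ecacba
  Read 'b': push. Stack: ecacbab
Final stack: "ecacbab" (length 7)

7


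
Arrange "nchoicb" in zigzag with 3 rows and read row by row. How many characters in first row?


Zigzag "nchoicb" into 3 rows:
Placing characters:
  'n' => row 0
  'c' => row 1
  'h' => row 2
  'o' => row 1
  'i' => row 0
  'c' => row 1
  'b' => row 2
Rows:
  Row 0: "ni"
  Row 1: "coc"
  Row 2: "hb"
First row length: 2

2


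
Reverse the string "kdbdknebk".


Input: kdbdknebk
Reading characters right to left:
  Position 8: 'k'
  Position 7: 'b'
  Position 6: 'e'
  Position 5: 'n'
  Position 4: 'k'
  Position 3: 'd'
  Position 2: 'b'
  Position 1: 'd'
  Position 0: 'k'
Reversed: kbenkdbdk

kbenkdbdk


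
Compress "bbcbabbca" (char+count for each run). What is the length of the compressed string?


Input: bbcbabbca
Runs:
  'b' x 2 => "b2"
  'c' x 1 => "c1"
  'b' x 1 => "b1"
  'a' x 1 => "a1"
  'b' x 2 => "b2"
  'c' x 1 => "c1"
  'a' x 1 => "a1"
Compressed: "b2c1b1a1b2c1a1"
Compressed length: 14

14


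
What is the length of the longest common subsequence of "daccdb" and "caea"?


LCS of "daccdb" and "caea"
DP table:
           c    a    e    a
      0    0    0    0    0
  d   0    0    0    0    0
  a   0    0    1    1    1
  c   0    1    1    1    1
  c   0    1    1    1    1
  d   0    1    1    1    1
  b   0    1    1    1    1
LCS length = dp[6][4] = 1

1


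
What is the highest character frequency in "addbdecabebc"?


Input: addbdecabebc
Character counts:
  'a': 2
  'b': 3
  'c': 2
  'd': 3
  'e': 2
Maximum frequency: 3

3


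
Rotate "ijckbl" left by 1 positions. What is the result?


Input: "ijckbl", rotate left by 1
First 1 characters: "i"
Remaining characters: "jckbl"
Concatenate remaining + first: "jckbl" + "i" = "jckbli"

jckbli


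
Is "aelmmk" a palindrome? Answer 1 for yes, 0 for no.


Input: aelmmk
Reversed: kmmlea
  Compare pos 0 ('a') with pos 5 ('k'): MISMATCH
  Compare pos 1 ('e') with pos 4 ('m'): MISMATCH
  Compare pos 2 ('l') with pos 3 ('m'): MISMATCH
Result: not a palindrome

0


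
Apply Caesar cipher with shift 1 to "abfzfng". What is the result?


Caesar cipher: shift "abfzfng" by 1
  'a' (pos 0) + 1 = pos 1 = 'b'
  'b' (pos 1) + 1 = pos 2 = 'c'
  'f' (pos 5) + 1 = pos 6 = 'g'
  'z' (pos 25) + 1 = pos 0 = 'a'
  'f' (pos 5) + 1 = pos 6 = 'g'
  'n' (pos 13) + 1 = pos 14 = 'o'
  'g' (pos 6) + 1 = pos 7 = 'h'
Result: bcgagoh

bcgagoh


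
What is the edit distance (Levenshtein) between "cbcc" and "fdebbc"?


Computing edit distance: "cbcc" -> "fdebbc"
DP table:
           f    d    e    b    b    c
      0    1    2    3    4    5    6
  c   1    1    2    3    4    5    5
  b   2    2    2    3    3    4    5
  c   3    3    3    3    4    4    4
  c   4    4    4    4    4    5    4
Edit distance = dp[4][6] = 4

4


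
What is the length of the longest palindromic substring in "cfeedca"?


Input: "cfeedca"
Checking substrings for palindromes:
  [2:4] "ee" (len 2) => palindrome
Longest palindromic substring: "ee" with length 2

2


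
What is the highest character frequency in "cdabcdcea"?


Input: cdabcdcea
Character counts:
  'a': 2
  'b': 1
  'c': 3
  'd': 2
  'e': 1
Maximum frequency: 3

3


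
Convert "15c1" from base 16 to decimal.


Input: "15c1" in base 16
Positional expansion:
  Digit '1' (value 1) x 16^3 = 4096
  Digit '5' (value 5) x 16^2 = 1280
  Digit 'c' (value 12) x 16^1 = 192
  Digit '1' (value 1) x 16^0 = 1
Sum = 5569

5569


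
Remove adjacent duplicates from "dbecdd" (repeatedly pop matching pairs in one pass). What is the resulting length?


Input: dbecdd
Stack-based adjacent duplicate removal:
  Read 'd': push. Stack: d
  Read 'b': push. Stack: db
  Read 'e': push. Stack: dbe
  Read 'c': push. Stack: dbec
  Read 'd': push. Stack: dbecd
  Read 'd': matches stack top 'd' => pop. Stack: dbec
Final stack: "dbec" (length 4)

4


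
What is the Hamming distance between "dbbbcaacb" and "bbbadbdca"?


Comparing "dbbbcaacb" and "bbbadbdca" position by position:
  Position 0: 'd' vs 'b' => differ
  Position 1: 'b' vs 'b' => same
  Position 2: 'b' vs 'b' => same
  Position 3: 'b' vs 'a' => differ
  Position 4: 'c' vs 'd' => differ
  Position 5: 'a' vs 'b' => differ
  Position 6: 'a' vs 'd' => differ
  Position 7: 'c' vs 'c' => same
  Position 8: 'b' vs 'a' => differ
Total differences (Hamming distance): 6

6


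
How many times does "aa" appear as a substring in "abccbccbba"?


Searching for "aa" in "abccbccbba"
Scanning each position:
  Position 0: "ab" => no
  Position 1: "bc" => no
  Position 2: "cc" => no
  Position 3: "cb" => no
  Position 4: "bc" => no
  Position 5: "cc" => no
  Position 6: "cb" => no
  Position 7: "bb" => no
  Position 8: "ba" => no
Total occurrences: 0

0


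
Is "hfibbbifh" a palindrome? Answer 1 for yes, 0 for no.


Input: hfibbbifh
Reversed: hfibbbifh
  Compare pos 0 ('h') with pos 8 ('h'): match
  Compare pos 1 ('f') with pos 7 ('f'): match
  Compare pos 2 ('i') with pos 6 ('i'): match
  Compare pos 3 ('b') with pos 5 ('b'): match
Result: palindrome

1


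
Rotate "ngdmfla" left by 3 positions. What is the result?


Input: "ngdmfla", rotate left by 3
First 3 characters: "ngd"
Remaining characters: "mfla"
Concatenate remaining + first: "mfla" + "ngd" = "mflangd"

mflangd


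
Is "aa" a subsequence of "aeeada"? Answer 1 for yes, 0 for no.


Check if "aa" is a subsequence of "aeeada"
Greedy scan:
  Position 0 ('a'): matches sub[0] = 'a'
  Position 1 ('e'): no match needed
  Position 2 ('e'): no match needed
  Position 3 ('a'): matches sub[1] = 'a'
  Position 4 ('d'): no match needed
  Position 5 ('a'): no match needed
All 2 characters matched => is a subsequence

1


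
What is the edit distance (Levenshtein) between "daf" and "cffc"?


Computing edit distance: "daf" -> "cffc"
DP table:
           c    f    f    c
      0    1    2    3    4
  d   1    1    2    3    4
  a   2    2    2    3    4
  f   3    3    2    2    3
Edit distance = dp[3][4] = 3

3


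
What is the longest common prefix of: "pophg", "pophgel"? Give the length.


Words: pophg, pophgel
  Position 0: all 'p' => match
  Position 1: all 'o' => match
  Position 2: all 'p' => match
  Position 3: all 'h' => match
  Position 4: all 'g' => match
LCP = "pophg" (length 5)

5


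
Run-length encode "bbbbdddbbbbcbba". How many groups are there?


Input: bbbbdddbbbbcbba
Scanning for consecutive runs:
  Group 1: 'b' x 4 (positions 0-3)
  Group 2: 'd' x 3 (positions 4-6)
  Group 3: 'b' x 4 (positions 7-10)
  Group 4: 'c' x 1 (positions 11-11)
  Group 5: 'b' x 2 (positions 12-13)
  Group 6: 'a' x 1 (positions 14-14)
Total groups: 6

6


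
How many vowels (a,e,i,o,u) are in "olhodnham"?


Input: olhodnham
Checking each character:
  'o' at position 0: vowel (running total: 1)
  'l' at position 1: consonant
  'h' at position 2: consonant
  'o' at position 3: vowel (running total: 2)
  'd' at position 4: consonant
  'n' at position 5: consonant
  'h' at position 6: consonant
  'a' at position 7: vowel (running total: 3)
  'm' at position 8: consonant
Total vowels: 3

3


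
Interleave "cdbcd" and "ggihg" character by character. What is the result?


Interleaving "cdbcd" and "ggihg":
  Position 0: 'c' from first, 'g' from second => "cg"
  Position 1: 'd' from first, 'g' from second => "dg"
  Position 2: 'b' from first, 'i' from second => "bi"
  Position 3: 'c' from first, 'h' from second => "ch"
  Position 4: 'd' from first, 'g' from second => "dg"
Result: cgdgbichdg

cgdgbichdg


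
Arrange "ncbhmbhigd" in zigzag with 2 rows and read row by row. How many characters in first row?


Zigzag "ncbhmbhigd" into 2 rows:
Placing characters:
  'n' => row 0
  'c' => row 1
  'b' => row 0
  'h' => row 1
  'm' => row 0
  'b' => row 1
  'h' => row 0
  'i' => row 1
  'g' => row 0
  'd' => row 1
Rows:
  Row 0: "nbmhg"
  Row 1: "chbid"
First row length: 5

5


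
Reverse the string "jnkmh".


Input: jnkmh
Reading characters right to left:
  Position 4: 'h'
  Position 3: 'm'
  Position 2: 'k'
  Position 1: 'n'
  Position 0: 'j'
Reversed: hmknj

hmknj


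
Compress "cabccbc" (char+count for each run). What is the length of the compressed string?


Input: cabccbc
Runs:
  'c' x 1 => "c1"
  'a' x 1 => "a1"
  'b' x 1 => "b1"
  'c' x 2 => "c2"
  'b' x 1 => "b1"
  'c' x 1 => "c1"
Compressed: "c1a1b1c2b1c1"
Compressed length: 12

12


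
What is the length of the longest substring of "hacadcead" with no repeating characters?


Input: "hacadcead"
Sliding window (track last position of each char):
  Position 0 ('h'): window [0,0] length 1 -- new best
  Position 1 ('a'): window [0,1] length 2 -- new best
  Position 2 ('c'): window [0,2] length 3 -- new best
  Position 3 ('a'): repeat (last at 1), move window start to 2
  Position 3 ('a'): window [2,3] length 2
  Position 4 ('d'): window [2,4] length 3
  Position 5 ('c'): repeat (last at 2), move window start to 3
  Position 5 ('c'): window [3,5] length 3
  Position 6 ('e'): window [3,6] length 4 -- new best
  Position 7 ('a'): repeat (last at 3), move window start to 4
  Position 7 ('a'): window [4,7] length 4
  Position 8 ('d'): repeat (last at 4), move window start to 5
  Position 8 ('d'): window [5,8] length 4
Longest substring with no repeats: "adce" with length 4

4
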